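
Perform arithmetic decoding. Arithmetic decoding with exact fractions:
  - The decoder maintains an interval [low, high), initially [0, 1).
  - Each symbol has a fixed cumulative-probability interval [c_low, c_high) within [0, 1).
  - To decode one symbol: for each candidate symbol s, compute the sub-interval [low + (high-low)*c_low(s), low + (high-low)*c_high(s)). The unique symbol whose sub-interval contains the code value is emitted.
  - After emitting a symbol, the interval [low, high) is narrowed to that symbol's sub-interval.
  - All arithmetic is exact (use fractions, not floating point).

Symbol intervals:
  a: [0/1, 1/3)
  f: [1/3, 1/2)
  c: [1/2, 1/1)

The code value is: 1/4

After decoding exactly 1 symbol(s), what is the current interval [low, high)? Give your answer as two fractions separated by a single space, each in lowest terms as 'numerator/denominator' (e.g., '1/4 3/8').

Step 1: interval [0/1, 1/1), width = 1/1 - 0/1 = 1/1
  'a': [0/1 + 1/1*0/1, 0/1 + 1/1*1/3) = [0/1, 1/3) <- contains code 1/4
  'f': [0/1 + 1/1*1/3, 0/1 + 1/1*1/2) = [1/3, 1/2)
  'c': [0/1 + 1/1*1/2, 0/1 + 1/1*1/1) = [1/2, 1/1)
  emit 'a', narrow to [0/1, 1/3)

Answer: 0/1 1/3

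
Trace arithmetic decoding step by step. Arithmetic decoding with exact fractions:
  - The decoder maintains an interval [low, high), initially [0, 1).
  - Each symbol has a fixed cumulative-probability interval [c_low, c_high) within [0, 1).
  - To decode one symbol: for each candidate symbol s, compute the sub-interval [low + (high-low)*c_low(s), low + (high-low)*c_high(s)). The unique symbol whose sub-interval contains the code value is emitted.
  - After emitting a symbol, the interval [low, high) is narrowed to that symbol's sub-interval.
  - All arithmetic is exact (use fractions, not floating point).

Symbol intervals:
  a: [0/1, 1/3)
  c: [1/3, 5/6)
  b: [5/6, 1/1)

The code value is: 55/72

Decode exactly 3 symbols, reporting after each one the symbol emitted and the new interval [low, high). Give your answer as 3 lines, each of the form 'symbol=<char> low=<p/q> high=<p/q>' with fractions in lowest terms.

Step 1: interval [0/1, 1/1), width = 1/1 - 0/1 = 1/1
  'a': [0/1 + 1/1*0/1, 0/1 + 1/1*1/3) = [0/1, 1/3)
  'c': [0/1 + 1/1*1/3, 0/1 + 1/1*5/6) = [1/3, 5/6) <- contains code 55/72
  'b': [0/1 + 1/1*5/6, 0/1 + 1/1*1/1) = [5/6, 1/1)
  emit 'c', narrow to [1/3, 5/6)
Step 2: interval [1/3, 5/6), width = 5/6 - 1/3 = 1/2
  'a': [1/3 + 1/2*0/1, 1/3 + 1/2*1/3) = [1/3, 1/2)
  'c': [1/3 + 1/2*1/3, 1/3 + 1/2*5/6) = [1/2, 3/4)
  'b': [1/3 + 1/2*5/6, 1/3 + 1/2*1/1) = [3/4, 5/6) <- contains code 55/72
  emit 'b', narrow to [3/4, 5/6)
Step 3: interval [3/4, 5/6), width = 5/6 - 3/4 = 1/12
  'a': [3/4 + 1/12*0/1, 3/4 + 1/12*1/3) = [3/4, 7/9) <- contains code 55/72
  'c': [3/4 + 1/12*1/3, 3/4 + 1/12*5/6) = [7/9, 59/72)
  'b': [3/4 + 1/12*5/6, 3/4 + 1/12*1/1) = [59/72, 5/6)
  emit 'a', narrow to [3/4, 7/9)

Answer: symbol=c low=1/3 high=5/6
symbol=b low=3/4 high=5/6
symbol=a low=3/4 high=7/9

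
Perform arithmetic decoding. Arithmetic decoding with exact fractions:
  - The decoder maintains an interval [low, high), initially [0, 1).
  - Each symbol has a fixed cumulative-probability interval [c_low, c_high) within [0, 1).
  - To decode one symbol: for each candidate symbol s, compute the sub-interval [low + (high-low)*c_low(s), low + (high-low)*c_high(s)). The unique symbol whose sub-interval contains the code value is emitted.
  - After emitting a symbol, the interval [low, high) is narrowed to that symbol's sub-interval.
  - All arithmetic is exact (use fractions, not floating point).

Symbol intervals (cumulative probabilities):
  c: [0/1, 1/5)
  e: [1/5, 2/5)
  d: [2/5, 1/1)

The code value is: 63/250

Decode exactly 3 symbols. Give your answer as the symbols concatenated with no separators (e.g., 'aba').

Step 1: interval [0/1, 1/1), width = 1/1 - 0/1 = 1/1
  'c': [0/1 + 1/1*0/1, 0/1 + 1/1*1/5) = [0/1, 1/5)
  'e': [0/1 + 1/1*1/5, 0/1 + 1/1*2/5) = [1/5, 2/5) <- contains code 63/250
  'd': [0/1 + 1/1*2/5, 0/1 + 1/1*1/1) = [2/5, 1/1)
  emit 'e', narrow to [1/5, 2/5)
Step 2: interval [1/5, 2/5), width = 2/5 - 1/5 = 1/5
  'c': [1/5 + 1/5*0/1, 1/5 + 1/5*1/5) = [1/5, 6/25)
  'e': [1/5 + 1/5*1/5, 1/5 + 1/5*2/5) = [6/25, 7/25) <- contains code 63/250
  'd': [1/5 + 1/5*2/5, 1/5 + 1/5*1/1) = [7/25, 2/5)
  emit 'e', narrow to [6/25, 7/25)
Step 3: interval [6/25, 7/25), width = 7/25 - 6/25 = 1/25
  'c': [6/25 + 1/25*0/1, 6/25 + 1/25*1/5) = [6/25, 31/125)
  'e': [6/25 + 1/25*1/5, 6/25 + 1/25*2/5) = [31/125, 32/125) <- contains code 63/250
  'd': [6/25 + 1/25*2/5, 6/25 + 1/25*1/1) = [32/125, 7/25)
  emit 'e', narrow to [31/125, 32/125)

Answer: eee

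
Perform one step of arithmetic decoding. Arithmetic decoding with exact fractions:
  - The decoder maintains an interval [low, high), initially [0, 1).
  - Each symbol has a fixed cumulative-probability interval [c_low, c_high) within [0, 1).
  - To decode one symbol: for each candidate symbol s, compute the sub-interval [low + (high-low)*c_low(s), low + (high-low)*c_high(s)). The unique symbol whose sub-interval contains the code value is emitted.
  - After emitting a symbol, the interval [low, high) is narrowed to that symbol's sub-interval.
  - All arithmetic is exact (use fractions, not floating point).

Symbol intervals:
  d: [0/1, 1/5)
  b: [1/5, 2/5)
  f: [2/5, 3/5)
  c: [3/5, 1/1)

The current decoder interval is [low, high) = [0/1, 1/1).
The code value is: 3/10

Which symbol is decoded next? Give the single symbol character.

Answer: b

Derivation:
Interval width = high − low = 1/1 − 0/1 = 1/1
Scaled code = (code − low) / width = (3/10 − 0/1) / 1/1 = 3/10
  d: [0/1, 1/5) 
  b: [1/5, 2/5) ← scaled code falls here ✓
  f: [2/5, 3/5) 
  c: [3/5, 1/1) 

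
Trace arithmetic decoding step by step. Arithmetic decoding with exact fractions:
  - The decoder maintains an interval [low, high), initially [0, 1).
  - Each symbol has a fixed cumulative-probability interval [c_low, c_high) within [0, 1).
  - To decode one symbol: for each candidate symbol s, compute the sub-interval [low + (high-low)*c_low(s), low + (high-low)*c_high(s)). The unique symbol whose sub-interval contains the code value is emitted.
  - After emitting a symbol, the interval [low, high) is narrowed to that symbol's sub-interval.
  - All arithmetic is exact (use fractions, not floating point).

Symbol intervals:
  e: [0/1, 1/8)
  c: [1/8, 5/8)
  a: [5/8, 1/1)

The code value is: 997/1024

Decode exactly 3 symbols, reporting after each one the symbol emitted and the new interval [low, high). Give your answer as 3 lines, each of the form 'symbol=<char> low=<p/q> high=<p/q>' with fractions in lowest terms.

Step 1: interval [0/1, 1/1), width = 1/1 - 0/1 = 1/1
  'e': [0/1 + 1/1*0/1, 0/1 + 1/1*1/8) = [0/1, 1/8)
  'c': [0/1 + 1/1*1/8, 0/1 + 1/1*5/8) = [1/8, 5/8)
  'a': [0/1 + 1/1*5/8, 0/1 + 1/1*1/1) = [5/8, 1/1) <- contains code 997/1024
  emit 'a', narrow to [5/8, 1/1)
Step 2: interval [5/8, 1/1), width = 1/1 - 5/8 = 3/8
  'e': [5/8 + 3/8*0/1, 5/8 + 3/8*1/8) = [5/8, 43/64)
  'c': [5/8 + 3/8*1/8, 5/8 + 3/8*5/8) = [43/64, 55/64)
  'a': [5/8 + 3/8*5/8, 5/8 + 3/8*1/1) = [55/64, 1/1) <- contains code 997/1024
  emit 'a', narrow to [55/64, 1/1)
Step 3: interval [55/64, 1/1), width = 1/1 - 55/64 = 9/64
  'e': [55/64 + 9/64*0/1, 55/64 + 9/64*1/8) = [55/64, 449/512)
  'c': [55/64 + 9/64*1/8, 55/64 + 9/64*5/8) = [449/512, 485/512)
  'a': [55/64 + 9/64*5/8, 55/64 + 9/64*1/1) = [485/512, 1/1) <- contains code 997/1024
  emit 'a', narrow to [485/512, 1/1)

Answer: symbol=a low=5/8 high=1/1
symbol=a low=55/64 high=1/1
symbol=a low=485/512 high=1/1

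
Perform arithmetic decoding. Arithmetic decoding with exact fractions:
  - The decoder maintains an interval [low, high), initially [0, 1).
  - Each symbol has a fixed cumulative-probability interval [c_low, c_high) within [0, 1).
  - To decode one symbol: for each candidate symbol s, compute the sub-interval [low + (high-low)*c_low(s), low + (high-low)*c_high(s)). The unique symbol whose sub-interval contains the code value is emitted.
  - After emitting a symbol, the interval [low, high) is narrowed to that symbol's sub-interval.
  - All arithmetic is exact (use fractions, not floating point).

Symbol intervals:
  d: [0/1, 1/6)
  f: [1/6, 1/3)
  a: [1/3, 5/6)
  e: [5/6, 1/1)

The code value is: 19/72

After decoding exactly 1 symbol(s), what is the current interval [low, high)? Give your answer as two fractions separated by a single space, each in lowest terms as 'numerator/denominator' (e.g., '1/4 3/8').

Answer: 1/6 1/3

Derivation:
Step 1: interval [0/1, 1/1), width = 1/1 - 0/1 = 1/1
  'd': [0/1 + 1/1*0/1, 0/1 + 1/1*1/6) = [0/1, 1/6)
  'f': [0/1 + 1/1*1/6, 0/1 + 1/1*1/3) = [1/6, 1/3) <- contains code 19/72
  'a': [0/1 + 1/1*1/3, 0/1 + 1/1*5/6) = [1/3, 5/6)
  'e': [0/1 + 1/1*5/6, 0/1 + 1/1*1/1) = [5/6, 1/1)
  emit 'f', narrow to [1/6, 1/3)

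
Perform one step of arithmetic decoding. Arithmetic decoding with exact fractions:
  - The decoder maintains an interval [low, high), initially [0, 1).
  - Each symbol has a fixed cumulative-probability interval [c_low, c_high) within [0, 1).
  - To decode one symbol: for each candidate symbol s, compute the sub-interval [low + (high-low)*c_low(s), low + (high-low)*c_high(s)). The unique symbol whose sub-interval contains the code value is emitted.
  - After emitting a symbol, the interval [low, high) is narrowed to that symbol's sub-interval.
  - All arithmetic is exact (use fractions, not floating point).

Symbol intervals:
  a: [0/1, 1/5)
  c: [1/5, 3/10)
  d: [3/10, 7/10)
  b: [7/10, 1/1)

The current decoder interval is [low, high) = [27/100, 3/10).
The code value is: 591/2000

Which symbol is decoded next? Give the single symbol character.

Interval width = high − low = 3/10 − 27/100 = 3/100
Scaled code = (code − low) / width = (591/2000 − 27/100) / 3/100 = 17/20
  a: [0/1, 1/5) 
  c: [1/5, 3/10) 
  d: [3/10, 7/10) 
  b: [7/10, 1/1) ← scaled code falls here ✓

Answer: b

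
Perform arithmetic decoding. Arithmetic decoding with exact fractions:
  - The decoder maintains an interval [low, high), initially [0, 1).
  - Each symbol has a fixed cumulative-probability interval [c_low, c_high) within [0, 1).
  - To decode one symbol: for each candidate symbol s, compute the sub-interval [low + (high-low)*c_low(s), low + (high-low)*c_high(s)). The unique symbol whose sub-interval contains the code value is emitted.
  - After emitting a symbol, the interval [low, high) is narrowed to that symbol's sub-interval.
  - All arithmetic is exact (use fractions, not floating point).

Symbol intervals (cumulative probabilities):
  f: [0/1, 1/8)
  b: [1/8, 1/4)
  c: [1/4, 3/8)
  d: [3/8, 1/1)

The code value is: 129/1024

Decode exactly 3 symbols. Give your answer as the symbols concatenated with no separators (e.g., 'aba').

Step 1: interval [0/1, 1/1), width = 1/1 - 0/1 = 1/1
  'f': [0/1 + 1/1*0/1, 0/1 + 1/1*1/8) = [0/1, 1/8)
  'b': [0/1 + 1/1*1/8, 0/1 + 1/1*1/4) = [1/8, 1/4) <- contains code 129/1024
  'c': [0/1 + 1/1*1/4, 0/1 + 1/1*3/8) = [1/4, 3/8)
  'd': [0/1 + 1/1*3/8, 0/1 + 1/1*1/1) = [3/8, 1/1)
  emit 'b', narrow to [1/8, 1/4)
Step 2: interval [1/8, 1/4), width = 1/4 - 1/8 = 1/8
  'f': [1/8 + 1/8*0/1, 1/8 + 1/8*1/8) = [1/8, 9/64) <- contains code 129/1024
  'b': [1/8 + 1/8*1/8, 1/8 + 1/8*1/4) = [9/64, 5/32)
  'c': [1/8 + 1/8*1/4, 1/8 + 1/8*3/8) = [5/32, 11/64)
  'd': [1/8 + 1/8*3/8, 1/8 + 1/8*1/1) = [11/64, 1/4)
  emit 'f', narrow to [1/8, 9/64)
Step 3: interval [1/8, 9/64), width = 9/64 - 1/8 = 1/64
  'f': [1/8 + 1/64*0/1, 1/8 + 1/64*1/8) = [1/8, 65/512) <- contains code 129/1024
  'b': [1/8 + 1/64*1/8, 1/8 + 1/64*1/4) = [65/512, 33/256)
  'c': [1/8 + 1/64*1/4, 1/8 + 1/64*3/8) = [33/256, 67/512)
  'd': [1/8 + 1/64*3/8, 1/8 + 1/64*1/1) = [67/512, 9/64)
  emit 'f', narrow to [1/8, 65/512)

Answer: bff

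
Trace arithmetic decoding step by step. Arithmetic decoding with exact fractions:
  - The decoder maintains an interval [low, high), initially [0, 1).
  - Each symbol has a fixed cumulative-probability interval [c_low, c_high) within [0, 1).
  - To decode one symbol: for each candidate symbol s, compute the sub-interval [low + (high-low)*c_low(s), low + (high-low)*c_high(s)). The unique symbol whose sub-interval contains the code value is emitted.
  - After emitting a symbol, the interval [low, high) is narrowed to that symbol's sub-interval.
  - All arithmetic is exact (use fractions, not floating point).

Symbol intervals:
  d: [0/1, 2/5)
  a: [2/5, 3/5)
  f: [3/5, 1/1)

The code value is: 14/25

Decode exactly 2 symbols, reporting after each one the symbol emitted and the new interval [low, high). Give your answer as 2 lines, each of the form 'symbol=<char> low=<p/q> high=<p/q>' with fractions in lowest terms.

Answer: symbol=a low=2/5 high=3/5
symbol=f low=13/25 high=3/5

Derivation:
Step 1: interval [0/1, 1/1), width = 1/1 - 0/1 = 1/1
  'd': [0/1 + 1/1*0/1, 0/1 + 1/1*2/5) = [0/1, 2/5)
  'a': [0/1 + 1/1*2/5, 0/1 + 1/1*3/5) = [2/5, 3/5) <- contains code 14/25
  'f': [0/1 + 1/1*3/5, 0/1 + 1/1*1/1) = [3/5, 1/1)
  emit 'a', narrow to [2/5, 3/5)
Step 2: interval [2/5, 3/5), width = 3/5 - 2/5 = 1/5
  'd': [2/5 + 1/5*0/1, 2/5 + 1/5*2/5) = [2/5, 12/25)
  'a': [2/5 + 1/5*2/5, 2/5 + 1/5*3/5) = [12/25, 13/25)
  'f': [2/5 + 1/5*3/5, 2/5 + 1/5*1/1) = [13/25, 3/5) <- contains code 14/25
  emit 'f', narrow to [13/25, 3/5)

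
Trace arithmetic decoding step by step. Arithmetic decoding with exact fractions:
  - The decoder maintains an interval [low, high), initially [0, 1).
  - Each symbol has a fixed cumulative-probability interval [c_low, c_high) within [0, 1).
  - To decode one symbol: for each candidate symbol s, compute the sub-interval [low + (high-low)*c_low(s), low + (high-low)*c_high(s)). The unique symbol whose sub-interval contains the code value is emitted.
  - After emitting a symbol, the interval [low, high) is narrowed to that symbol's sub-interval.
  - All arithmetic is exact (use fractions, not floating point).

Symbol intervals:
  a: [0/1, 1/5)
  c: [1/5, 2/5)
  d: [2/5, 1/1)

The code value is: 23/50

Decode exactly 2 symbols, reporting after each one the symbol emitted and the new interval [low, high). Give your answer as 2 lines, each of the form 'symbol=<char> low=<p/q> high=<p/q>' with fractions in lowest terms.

Answer: symbol=d low=2/5 high=1/1
symbol=a low=2/5 high=13/25

Derivation:
Step 1: interval [0/1, 1/1), width = 1/1 - 0/1 = 1/1
  'a': [0/1 + 1/1*0/1, 0/1 + 1/1*1/5) = [0/1, 1/5)
  'c': [0/1 + 1/1*1/5, 0/1 + 1/1*2/5) = [1/5, 2/5)
  'd': [0/1 + 1/1*2/5, 0/1 + 1/1*1/1) = [2/5, 1/1) <- contains code 23/50
  emit 'd', narrow to [2/5, 1/1)
Step 2: interval [2/5, 1/1), width = 1/1 - 2/5 = 3/5
  'a': [2/5 + 3/5*0/1, 2/5 + 3/5*1/5) = [2/5, 13/25) <- contains code 23/50
  'c': [2/5 + 3/5*1/5, 2/5 + 3/5*2/5) = [13/25, 16/25)
  'd': [2/5 + 3/5*2/5, 2/5 + 3/5*1/1) = [16/25, 1/1)
  emit 'a', narrow to [2/5, 13/25)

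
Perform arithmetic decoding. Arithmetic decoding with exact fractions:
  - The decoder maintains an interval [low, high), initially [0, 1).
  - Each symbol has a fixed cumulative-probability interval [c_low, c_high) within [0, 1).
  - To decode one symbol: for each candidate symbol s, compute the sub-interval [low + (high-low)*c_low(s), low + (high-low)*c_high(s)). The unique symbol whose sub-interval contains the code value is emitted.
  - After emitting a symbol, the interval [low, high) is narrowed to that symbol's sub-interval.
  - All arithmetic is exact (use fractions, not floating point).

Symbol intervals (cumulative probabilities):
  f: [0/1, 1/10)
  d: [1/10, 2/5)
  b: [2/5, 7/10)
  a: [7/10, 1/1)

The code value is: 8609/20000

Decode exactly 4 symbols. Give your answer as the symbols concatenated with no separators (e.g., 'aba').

Step 1: interval [0/1, 1/1), width = 1/1 - 0/1 = 1/1
  'f': [0/1 + 1/1*0/1, 0/1 + 1/1*1/10) = [0/1, 1/10)
  'd': [0/1 + 1/1*1/10, 0/1 + 1/1*2/5) = [1/10, 2/5)
  'b': [0/1 + 1/1*2/5, 0/1 + 1/1*7/10) = [2/5, 7/10) <- contains code 8609/20000
  'a': [0/1 + 1/1*7/10, 0/1 + 1/1*1/1) = [7/10, 1/1)
  emit 'b', narrow to [2/5, 7/10)
Step 2: interval [2/5, 7/10), width = 7/10 - 2/5 = 3/10
  'f': [2/5 + 3/10*0/1, 2/5 + 3/10*1/10) = [2/5, 43/100)
  'd': [2/5 + 3/10*1/10, 2/5 + 3/10*2/5) = [43/100, 13/25) <- contains code 8609/20000
  'b': [2/5 + 3/10*2/5, 2/5 + 3/10*7/10) = [13/25, 61/100)
  'a': [2/5 + 3/10*7/10, 2/5 + 3/10*1/1) = [61/100, 7/10)
  emit 'd', narrow to [43/100, 13/25)
Step 3: interval [43/100, 13/25), width = 13/25 - 43/100 = 9/100
  'f': [43/100 + 9/100*0/1, 43/100 + 9/100*1/10) = [43/100, 439/1000) <- contains code 8609/20000
  'd': [43/100 + 9/100*1/10, 43/100 + 9/100*2/5) = [439/1000, 233/500)
  'b': [43/100 + 9/100*2/5, 43/100 + 9/100*7/10) = [233/500, 493/1000)
  'a': [43/100 + 9/100*7/10, 43/100 + 9/100*1/1) = [493/1000, 13/25)
  emit 'f', narrow to [43/100, 439/1000)
Step 4: interval [43/100, 439/1000), width = 439/1000 - 43/100 = 9/1000
  'f': [43/100 + 9/1000*0/1, 43/100 + 9/1000*1/10) = [43/100, 4309/10000) <- contains code 8609/20000
  'd': [43/100 + 9/1000*1/10, 43/100 + 9/1000*2/5) = [4309/10000, 271/625)
  'b': [43/100 + 9/1000*2/5, 43/100 + 9/1000*7/10) = [271/625, 4363/10000)
  'a': [43/100 + 9/1000*7/10, 43/100 + 9/1000*1/1) = [4363/10000, 439/1000)
  emit 'f', narrow to [43/100, 4309/10000)

Answer: bdff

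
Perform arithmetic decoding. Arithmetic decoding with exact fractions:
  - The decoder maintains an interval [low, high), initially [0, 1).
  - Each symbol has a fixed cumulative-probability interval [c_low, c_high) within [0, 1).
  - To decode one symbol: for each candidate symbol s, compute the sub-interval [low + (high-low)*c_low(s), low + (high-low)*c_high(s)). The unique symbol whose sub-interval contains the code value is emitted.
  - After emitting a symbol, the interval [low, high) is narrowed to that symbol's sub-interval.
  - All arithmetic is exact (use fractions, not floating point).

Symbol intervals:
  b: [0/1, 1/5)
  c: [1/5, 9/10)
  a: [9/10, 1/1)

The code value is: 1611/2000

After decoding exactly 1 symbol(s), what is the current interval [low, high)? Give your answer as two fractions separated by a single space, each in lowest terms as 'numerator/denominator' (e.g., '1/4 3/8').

Step 1: interval [0/1, 1/1), width = 1/1 - 0/1 = 1/1
  'b': [0/1 + 1/1*0/1, 0/1 + 1/1*1/5) = [0/1, 1/5)
  'c': [0/1 + 1/1*1/5, 0/1 + 1/1*9/10) = [1/5, 9/10) <- contains code 1611/2000
  'a': [0/1 + 1/1*9/10, 0/1 + 1/1*1/1) = [9/10, 1/1)
  emit 'c', narrow to [1/5, 9/10)

Answer: 1/5 9/10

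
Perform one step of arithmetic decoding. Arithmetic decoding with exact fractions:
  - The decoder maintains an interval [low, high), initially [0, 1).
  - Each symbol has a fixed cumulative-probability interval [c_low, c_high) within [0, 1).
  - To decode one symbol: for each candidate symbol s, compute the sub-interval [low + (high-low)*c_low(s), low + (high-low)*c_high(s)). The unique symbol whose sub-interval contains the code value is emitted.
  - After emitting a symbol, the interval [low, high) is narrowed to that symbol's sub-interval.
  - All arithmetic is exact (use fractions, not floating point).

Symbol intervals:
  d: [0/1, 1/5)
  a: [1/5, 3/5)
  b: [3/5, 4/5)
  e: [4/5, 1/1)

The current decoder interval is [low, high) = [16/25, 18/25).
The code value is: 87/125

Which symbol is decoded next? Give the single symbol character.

Interval width = high − low = 18/25 − 16/25 = 2/25
Scaled code = (code − low) / width = (87/125 − 16/25) / 2/25 = 7/10
  d: [0/1, 1/5) 
  a: [1/5, 3/5) 
  b: [3/5, 4/5) ← scaled code falls here ✓
  e: [4/5, 1/1) 

Answer: b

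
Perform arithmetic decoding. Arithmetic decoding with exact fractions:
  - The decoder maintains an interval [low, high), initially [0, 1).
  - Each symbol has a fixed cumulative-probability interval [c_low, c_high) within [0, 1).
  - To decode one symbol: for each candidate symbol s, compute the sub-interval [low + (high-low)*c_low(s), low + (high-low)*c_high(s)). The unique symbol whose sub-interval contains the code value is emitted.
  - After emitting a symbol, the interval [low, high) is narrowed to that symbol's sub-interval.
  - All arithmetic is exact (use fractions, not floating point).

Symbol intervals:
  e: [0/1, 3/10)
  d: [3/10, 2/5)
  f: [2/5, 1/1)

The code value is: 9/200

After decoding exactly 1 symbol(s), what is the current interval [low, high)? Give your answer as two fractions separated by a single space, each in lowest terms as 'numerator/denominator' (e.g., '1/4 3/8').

Answer: 0/1 3/10

Derivation:
Step 1: interval [0/1, 1/1), width = 1/1 - 0/1 = 1/1
  'e': [0/1 + 1/1*0/1, 0/1 + 1/1*3/10) = [0/1, 3/10) <- contains code 9/200
  'd': [0/1 + 1/1*3/10, 0/1 + 1/1*2/5) = [3/10, 2/5)
  'f': [0/1 + 1/1*2/5, 0/1 + 1/1*1/1) = [2/5, 1/1)
  emit 'e', narrow to [0/1, 3/10)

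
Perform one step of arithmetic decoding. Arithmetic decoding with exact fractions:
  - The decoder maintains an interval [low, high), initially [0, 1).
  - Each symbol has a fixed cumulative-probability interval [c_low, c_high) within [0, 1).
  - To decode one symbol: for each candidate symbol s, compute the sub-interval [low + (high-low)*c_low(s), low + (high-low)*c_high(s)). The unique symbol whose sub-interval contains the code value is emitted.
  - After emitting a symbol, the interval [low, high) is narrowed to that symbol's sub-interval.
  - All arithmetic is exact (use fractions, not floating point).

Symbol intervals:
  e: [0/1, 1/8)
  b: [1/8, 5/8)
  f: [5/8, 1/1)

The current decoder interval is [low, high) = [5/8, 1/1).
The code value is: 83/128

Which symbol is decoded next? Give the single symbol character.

Interval width = high − low = 1/1 − 5/8 = 3/8
Scaled code = (code − low) / width = (83/128 − 5/8) / 3/8 = 1/16
  e: [0/1, 1/8) ← scaled code falls here ✓
  b: [1/8, 5/8) 
  f: [5/8, 1/1) 

Answer: e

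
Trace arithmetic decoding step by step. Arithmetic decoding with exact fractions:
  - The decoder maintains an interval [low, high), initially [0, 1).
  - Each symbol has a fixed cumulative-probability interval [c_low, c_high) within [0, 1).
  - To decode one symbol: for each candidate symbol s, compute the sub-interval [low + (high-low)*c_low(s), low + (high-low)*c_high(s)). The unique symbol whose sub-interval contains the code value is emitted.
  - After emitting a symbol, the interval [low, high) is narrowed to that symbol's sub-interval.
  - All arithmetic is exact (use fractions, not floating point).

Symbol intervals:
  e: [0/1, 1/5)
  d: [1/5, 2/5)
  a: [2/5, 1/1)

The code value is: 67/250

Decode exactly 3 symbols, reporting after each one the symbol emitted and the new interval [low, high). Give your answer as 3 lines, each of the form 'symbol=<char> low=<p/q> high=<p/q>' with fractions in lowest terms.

Answer: symbol=d low=1/5 high=2/5
symbol=d low=6/25 high=7/25
symbol=a low=32/125 high=7/25

Derivation:
Step 1: interval [0/1, 1/1), width = 1/1 - 0/1 = 1/1
  'e': [0/1 + 1/1*0/1, 0/1 + 1/1*1/5) = [0/1, 1/5)
  'd': [0/1 + 1/1*1/5, 0/1 + 1/1*2/5) = [1/5, 2/5) <- contains code 67/250
  'a': [0/1 + 1/1*2/5, 0/1 + 1/1*1/1) = [2/5, 1/1)
  emit 'd', narrow to [1/5, 2/5)
Step 2: interval [1/5, 2/5), width = 2/5 - 1/5 = 1/5
  'e': [1/5 + 1/5*0/1, 1/5 + 1/5*1/5) = [1/5, 6/25)
  'd': [1/5 + 1/5*1/5, 1/5 + 1/5*2/5) = [6/25, 7/25) <- contains code 67/250
  'a': [1/5 + 1/5*2/5, 1/5 + 1/5*1/1) = [7/25, 2/5)
  emit 'd', narrow to [6/25, 7/25)
Step 3: interval [6/25, 7/25), width = 7/25 - 6/25 = 1/25
  'e': [6/25 + 1/25*0/1, 6/25 + 1/25*1/5) = [6/25, 31/125)
  'd': [6/25 + 1/25*1/5, 6/25 + 1/25*2/5) = [31/125, 32/125)
  'a': [6/25 + 1/25*2/5, 6/25 + 1/25*1/1) = [32/125, 7/25) <- contains code 67/250
  emit 'a', narrow to [32/125, 7/25)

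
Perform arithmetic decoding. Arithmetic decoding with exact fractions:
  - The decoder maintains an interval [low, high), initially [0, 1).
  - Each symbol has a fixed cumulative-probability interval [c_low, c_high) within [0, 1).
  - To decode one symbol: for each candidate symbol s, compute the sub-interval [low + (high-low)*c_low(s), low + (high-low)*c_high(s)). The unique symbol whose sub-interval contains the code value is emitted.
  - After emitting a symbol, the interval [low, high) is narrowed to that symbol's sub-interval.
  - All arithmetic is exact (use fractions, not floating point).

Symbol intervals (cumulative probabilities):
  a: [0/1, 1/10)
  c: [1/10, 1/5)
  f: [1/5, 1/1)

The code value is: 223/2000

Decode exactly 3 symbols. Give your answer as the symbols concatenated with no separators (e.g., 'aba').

Answer: ccc

Derivation:
Step 1: interval [0/1, 1/1), width = 1/1 - 0/1 = 1/1
  'a': [0/1 + 1/1*0/1, 0/1 + 1/1*1/10) = [0/1, 1/10)
  'c': [0/1 + 1/1*1/10, 0/1 + 1/1*1/5) = [1/10, 1/5) <- contains code 223/2000
  'f': [0/1 + 1/1*1/5, 0/1 + 1/1*1/1) = [1/5, 1/1)
  emit 'c', narrow to [1/10, 1/5)
Step 2: interval [1/10, 1/5), width = 1/5 - 1/10 = 1/10
  'a': [1/10 + 1/10*0/1, 1/10 + 1/10*1/10) = [1/10, 11/100)
  'c': [1/10 + 1/10*1/10, 1/10 + 1/10*1/5) = [11/100, 3/25) <- contains code 223/2000
  'f': [1/10 + 1/10*1/5, 1/10 + 1/10*1/1) = [3/25, 1/5)
  emit 'c', narrow to [11/100, 3/25)
Step 3: interval [11/100, 3/25), width = 3/25 - 11/100 = 1/100
  'a': [11/100 + 1/100*0/1, 11/100 + 1/100*1/10) = [11/100, 111/1000)
  'c': [11/100 + 1/100*1/10, 11/100 + 1/100*1/5) = [111/1000, 14/125) <- contains code 223/2000
  'f': [11/100 + 1/100*1/5, 11/100 + 1/100*1/1) = [14/125, 3/25)
  emit 'c', narrow to [111/1000, 14/125)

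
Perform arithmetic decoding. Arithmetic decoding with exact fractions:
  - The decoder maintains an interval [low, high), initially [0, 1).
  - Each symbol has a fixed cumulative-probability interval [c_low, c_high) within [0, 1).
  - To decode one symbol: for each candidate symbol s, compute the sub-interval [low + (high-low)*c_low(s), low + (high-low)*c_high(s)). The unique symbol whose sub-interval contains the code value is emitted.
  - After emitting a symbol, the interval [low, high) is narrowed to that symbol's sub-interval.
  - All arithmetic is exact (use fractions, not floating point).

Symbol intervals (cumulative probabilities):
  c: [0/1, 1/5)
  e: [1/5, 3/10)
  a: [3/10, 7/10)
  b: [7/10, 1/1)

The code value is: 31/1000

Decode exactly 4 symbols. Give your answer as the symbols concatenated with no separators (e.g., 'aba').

Step 1: interval [0/1, 1/1), width = 1/1 - 0/1 = 1/1
  'c': [0/1 + 1/1*0/1, 0/1 + 1/1*1/5) = [0/1, 1/5) <- contains code 31/1000
  'e': [0/1 + 1/1*1/5, 0/1 + 1/1*3/10) = [1/5, 3/10)
  'a': [0/1 + 1/1*3/10, 0/1 + 1/1*7/10) = [3/10, 7/10)
  'b': [0/1 + 1/1*7/10, 0/1 + 1/1*1/1) = [7/10, 1/1)
  emit 'c', narrow to [0/1, 1/5)
Step 2: interval [0/1, 1/5), width = 1/5 - 0/1 = 1/5
  'c': [0/1 + 1/5*0/1, 0/1 + 1/5*1/5) = [0/1, 1/25) <- contains code 31/1000
  'e': [0/1 + 1/5*1/5, 0/1 + 1/5*3/10) = [1/25, 3/50)
  'a': [0/1 + 1/5*3/10, 0/1 + 1/5*7/10) = [3/50, 7/50)
  'b': [0/1 + 1/5*7/10, 0/1 + 1/5*1/1) = [7/50, 1/5)
  emit 'c', narrow to [0/1, 1/25)
Step 3: interval [0/1, 1/25), width = 1/25 - 0/1 = 1/25
  'c': [0/1 + 1/25*0/1, 0/1 + 1/25*1/5) = [0/1, 1/125)
  'e': [0/1 + 1/25*1/5, 0/1 + 1/25*3/10) = [1/125, 3/250)
  'a': [0/1 + 1/25*3/10, 0/1 + 1/25*7/10) = [3/250, 7/250)
  'b': [0/1 + 1/25*7/10, 0/1 + 1/25*1/1) = [7/250, 1/25) <- contains code 31/1000
  emit 'b', narrow to [7/250, 1/25)
Step 4: interval [7/250, 1/25), width = 1/25 - 7/250 = 3/250
  'c': [7/250 + 3/250*0/1, 7/250 + 3/250*1/5) = [7/250, 19/625)
  'e': [7/250 + 3/250*1/5, 7/250 + 3/250*3/10) = [19/625, 79/2500) <- contains code 31/1000
  'a': [7/250 + 3/250*3/10, 7/250 + 3/250*7/10) = [79/2500, 91/2500)
  'b': [7/250 + 3/250*7/10, 7/250 + 3/250*1/1) = [91/2500, 1/25)
  emit 'e', narrow to [19/625, 79/2500)

Answer: ccbe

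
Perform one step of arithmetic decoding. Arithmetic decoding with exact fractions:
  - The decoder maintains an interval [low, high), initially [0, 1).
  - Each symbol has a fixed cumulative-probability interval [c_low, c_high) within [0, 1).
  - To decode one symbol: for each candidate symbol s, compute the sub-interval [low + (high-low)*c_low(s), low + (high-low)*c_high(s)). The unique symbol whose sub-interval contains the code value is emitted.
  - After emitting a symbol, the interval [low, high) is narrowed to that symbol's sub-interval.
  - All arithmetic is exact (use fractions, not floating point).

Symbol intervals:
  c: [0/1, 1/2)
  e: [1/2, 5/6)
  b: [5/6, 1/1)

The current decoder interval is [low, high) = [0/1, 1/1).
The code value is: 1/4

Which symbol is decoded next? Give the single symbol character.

Answer: c

Derivation:
Interval width = high − low = 1/1 − 0/1 = 1/1
Scaled code = (code − low) / width = (1/4 − 0/1) / 1/1 = 1/4
  c: [0/1, 1/2) ← scaled code falls here ✓
  e: [1/2, 5/6) 
  b: [5/6, 1/1) 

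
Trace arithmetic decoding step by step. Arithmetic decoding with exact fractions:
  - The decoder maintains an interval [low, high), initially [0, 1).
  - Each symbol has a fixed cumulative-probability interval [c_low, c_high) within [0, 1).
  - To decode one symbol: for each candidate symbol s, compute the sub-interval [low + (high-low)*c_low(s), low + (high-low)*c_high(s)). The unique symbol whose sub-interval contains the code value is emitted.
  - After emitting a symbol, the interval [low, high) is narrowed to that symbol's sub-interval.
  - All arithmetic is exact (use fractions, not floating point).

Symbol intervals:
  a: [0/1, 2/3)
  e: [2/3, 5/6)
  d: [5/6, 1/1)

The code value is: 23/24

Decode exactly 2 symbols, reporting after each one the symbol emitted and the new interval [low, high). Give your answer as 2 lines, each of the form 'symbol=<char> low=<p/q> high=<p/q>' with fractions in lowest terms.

Step 1: interval [0/1, 1/1), width = 1/1 - 0/1 = 1/1
  'a': [0/1 + 1/1*0/1, 0/1 + 1/1*2/3) = [0/1, 2/3)
  'e': [0/1 + 1/1*2/3, 0/1 + 1/1*5/6) = [2/3, 5/6)
  'd': [0/1 + 1/1*5/6, 0/1 + 1/1*1/1) = [5/6, 1/1) <- contains code 23/24
  emit 'd', narrow to [5/6, 1/1)
Step 2: interval [5/6, 1/1), width = 1/1 - 5/6 = 1/6
  'a': [5/6 + 1/6*0/1, 5/6 + 1/6*2/3) = [5/6, 17/18)
  'e': [5/6 + 1/6*2/3, 5/6 + 1/6*5/6) = [17/18, 35/36) <- contains code 23/24
  'd': [5/6 + 1/6*5/6, 5/6 + 1/6*1/1) = [35/36, 1/1)
  emit 'e', narrow to [17/18, 35/36)

Answer: symbol=d low=5/6 high=1/1
symbol=e low=17/18 high=35/36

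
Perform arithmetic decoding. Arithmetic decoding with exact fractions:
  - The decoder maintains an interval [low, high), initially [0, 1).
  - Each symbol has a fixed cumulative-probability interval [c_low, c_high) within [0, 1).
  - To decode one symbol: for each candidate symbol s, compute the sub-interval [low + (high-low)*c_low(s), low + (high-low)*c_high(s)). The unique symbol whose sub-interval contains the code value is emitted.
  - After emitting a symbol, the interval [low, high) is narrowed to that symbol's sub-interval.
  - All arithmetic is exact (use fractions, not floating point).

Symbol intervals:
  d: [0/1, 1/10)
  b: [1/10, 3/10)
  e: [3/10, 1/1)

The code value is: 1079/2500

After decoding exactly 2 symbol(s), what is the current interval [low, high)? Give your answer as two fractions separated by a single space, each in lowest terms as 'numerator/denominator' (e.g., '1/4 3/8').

Step 1: interval [0/1, 1/1), width = 1/1 - 0/1 = 1/1
  'd': [0/1 + 1/1*0/1, 0/1 + 1/1*1/10) = [0/1, 1/10)
  'b': [0/1 + 1/1*1/10, 0/1 + 1/1*3/10) = [1/10, 3/10)
  'e': [0/1 + 1/1*3/10, 0/1 + 1/1*1/1) = [3/10, 1/1) <- contains code 1079/2500
  emit 'e', narrow to [3/10, 1/1)
Step 2: interval [3/10, 1/1), width = 1/1 - 3/10 = 7/10
  'd': [3/10 + 7/10*0/1, 3/10 + 7/10*1/10) = [3/10, 37/100)
  'b': [3/10 + 7/10*1/10, 3/10 + 7/10*3/10) = [37/100, 51/100) <- contains code 1079/2500
  'e': [3/10 + 7/10*3/10, 3/10 + 7/10*1/1) = [51/100, 1/1)
  emit 'b', narrow to [37/100, 51/100)

Answer: 37/100 51/100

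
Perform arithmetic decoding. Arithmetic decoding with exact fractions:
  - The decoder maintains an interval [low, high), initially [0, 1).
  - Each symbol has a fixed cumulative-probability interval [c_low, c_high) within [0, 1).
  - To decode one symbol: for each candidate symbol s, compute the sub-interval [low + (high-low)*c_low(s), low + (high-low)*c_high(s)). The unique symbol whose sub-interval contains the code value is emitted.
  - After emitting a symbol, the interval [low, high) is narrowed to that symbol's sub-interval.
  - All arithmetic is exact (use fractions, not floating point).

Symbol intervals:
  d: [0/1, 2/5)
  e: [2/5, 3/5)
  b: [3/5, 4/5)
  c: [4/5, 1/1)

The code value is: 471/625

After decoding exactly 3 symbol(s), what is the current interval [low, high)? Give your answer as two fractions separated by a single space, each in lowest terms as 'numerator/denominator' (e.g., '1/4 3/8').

Step 1: interval [0/1, 1/1), width = 1/1 - 0/1 = 1/1
  'd': [0/1 + 1/1*0/1, 0/1 + 1/1*2/5) = [0/1, 2/5)
  'e': [0/1 + 1/1*2/5, 0/1 + 1/1*3/5) = [2/5, 3/5)
  'b': [0/1 + 1/1*3/5, 0/1 + 1/1*4/5) = [3/5, 4/5) <- contains code 471/625
  'c': [0/1 + 1/1*4/5, 0/1 + 1/1*1/1) = [4/5, 1/1)
  emit 'b', narrow to [3/5, 4/5)
Step 2: interval [3/5, 4/5), width = 4/5 - 3/5 = 1/5
  'd': [3/5 + 1/5*0/1, 3/5 + 1/5*2/5) = [3/5, 17/25)
  'e': [3/5 + 1/5*2/5, 3/5 + 1/5*3/5) = [17/25, 18/25)
  'b': [3/5 + 1/5*3/5, 3/5 + 1/5*4/5) = [18/25, 19/25) <- contains code 471/625
  'c': [3/5 + 1/5*4/5, 3/5 + 1/5*1/1) = [19/25, 4/5)
  emit 'b', narrow to [18/25, 19/25)
Step 3: interval [18/25, 19/25), width = 19/25 - 18/25 = 1/25
  'd': [18/25 + 1/25*0/1, 18/25 + 1/25*2/5) = [18/25, 92/125)
  'e': [18/25 + 1/25*2/5, 18/25 + 1/25*3/5) = [92/125, 93/125)
  'b': [18/25 + 1/25*3/5, 18/25 + 1/25*4/5) = [93/125, 94/125)
  'c': [18/25 + 1/25*4/5, 18/25 + 1/25*1/1) = [94/125, 19/25) <- contains code 471/625
  emit 'c', narrow to [94/125, 19/25)

Answer: 94/125 19/25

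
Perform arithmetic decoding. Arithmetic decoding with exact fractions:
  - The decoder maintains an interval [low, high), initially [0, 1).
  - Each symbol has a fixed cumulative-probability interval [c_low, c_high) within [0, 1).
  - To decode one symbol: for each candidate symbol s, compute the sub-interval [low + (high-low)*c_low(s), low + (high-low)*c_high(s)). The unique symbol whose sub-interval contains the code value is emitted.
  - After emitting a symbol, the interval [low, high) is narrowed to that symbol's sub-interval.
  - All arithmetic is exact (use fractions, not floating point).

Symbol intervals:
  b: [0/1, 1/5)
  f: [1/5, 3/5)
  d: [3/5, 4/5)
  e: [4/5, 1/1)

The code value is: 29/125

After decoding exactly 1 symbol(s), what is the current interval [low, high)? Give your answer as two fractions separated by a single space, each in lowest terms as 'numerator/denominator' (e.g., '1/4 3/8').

Step 1: interval [0/1, 1/1), width = 1/1 - 0/1 = 1/1
  'b': [0/1 + 1/1*0/1, 0/1 + 1/1*1/5) = [0/1, 1/5)
  'f': [0/1 + 1/1*1/5, 0/1 + 1/1*3/5) = [1/5, 3/5) <- contains code 29/125
  'd': [0/1 + 1/1*3/5, 0/1 + 1/1*4/5) = [3/5, 4/5)
  'e': [0/1 + 1/1*4/5, 0/1 + 1/1*1/1) = [4/5, 1/1)
  emit 'f', narrow to [1/5, 3/5)

Answer: 1/5 3/5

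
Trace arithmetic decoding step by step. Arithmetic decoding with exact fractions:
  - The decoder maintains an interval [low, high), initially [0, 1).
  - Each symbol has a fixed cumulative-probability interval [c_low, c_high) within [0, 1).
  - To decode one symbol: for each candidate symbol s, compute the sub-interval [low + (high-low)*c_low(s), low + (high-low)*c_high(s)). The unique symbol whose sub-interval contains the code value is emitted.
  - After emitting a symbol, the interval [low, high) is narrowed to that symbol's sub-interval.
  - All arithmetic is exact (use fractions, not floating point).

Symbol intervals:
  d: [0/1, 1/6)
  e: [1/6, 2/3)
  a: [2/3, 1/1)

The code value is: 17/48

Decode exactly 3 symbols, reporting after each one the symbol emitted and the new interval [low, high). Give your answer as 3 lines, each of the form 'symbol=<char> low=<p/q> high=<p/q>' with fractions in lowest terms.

Step 1: interval [0/1, 1/1), width = 1/1 - 0/1 = 1/1
  'd': [0/1 + 1/1*0/1, 0/1 + 1/1*1/6) = [0/1, 1/6)
  'e': [0/1 + 1/1*1/6, 0/1 + 1/1*2/3) = [1/6, 2/3) <- contains code 17/48
  'a': [0/1 + 1/1*2/3, 0/1 + 1/1*1/1) = [2/3, 1/1)
  emit 'e', narrow to [1/6, 2/3)
Step 2: interval [1/6, 2/3), width = 2/3 - 1/6 = 1/2
  'd': [1/6 + 1/2*0/1, 1/6 + 1/2*1/6) = [1/6, 1/4)
  'e': [1/6 + 1/2*1/6, 1/6 + 1/2*2/3) = [1/4, 1/2) <- contains code 17/48
  'a': [1/6 + 1/2*2/3, 1/6 + 1/2*1/1) = [1/2, 2/3)
  emit 'e', narrow to [1/4, 1/2)
Step 3: interval [1/4, 1/2), width = 1/2 - 1/4 = 1/4
  'd': [1/4 + 1/4*0/1, 1/4 + 1/4*1/6) = [1/4, 7/24)
  'e': [1/4 + 1/4*1/6, 1/4 + 1/4*2/3) = [7/24, 5/12) <- contains code 17/48
  'a': [1/4 + 1/4*2/3, 1/4 + 1/4*1/1) = [5/12, 1/2)
  emit 'e', narrow to [7/24, 5/12)

Answer: symbol=e low=1/6 high=2/3
symbol=e low=1/4 high=1/2
symbol=e low=7/24 high=5/12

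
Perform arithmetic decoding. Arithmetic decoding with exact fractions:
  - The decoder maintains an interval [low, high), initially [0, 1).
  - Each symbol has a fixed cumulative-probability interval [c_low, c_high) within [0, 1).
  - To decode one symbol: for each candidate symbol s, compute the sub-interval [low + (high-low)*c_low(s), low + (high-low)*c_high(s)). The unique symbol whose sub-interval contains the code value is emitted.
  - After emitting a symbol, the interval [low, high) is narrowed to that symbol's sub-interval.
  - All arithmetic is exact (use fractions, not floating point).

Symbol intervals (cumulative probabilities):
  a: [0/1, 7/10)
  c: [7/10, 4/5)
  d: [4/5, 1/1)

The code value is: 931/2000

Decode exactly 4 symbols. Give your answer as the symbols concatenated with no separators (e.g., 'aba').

Answer: aadc

Derivation:
Step 1: interval [0/1, 1/1), width = 1/1 - 0/1 = 1/1
  'a': [0/1 + 1/1*0/1, 0/1 + 1/1*7/10) = [0/1, 7/10) <- contains code 931/2000
  'c': [0/1 + 1/1*7/10, 0/1 + 1/1*4/5) = [7/10, 4/5)
  'd': [0/1 + 1/1*4/5, 0/1 + 1/1*1/1) = [4/5, 1/1)
  emit 'a', narrow to [0/1, 7/10)
Step 2: interval [0/1, 7/10), width = 7/10 - 0/1 = 7/10
  'a': [0/1 + 7/10*0/1, 0/1 + 7/10*7/10) = [0/1, 49/100) <- contains code 931/2000
  'c': [0/1 + 7/10*7/10, 0/1 + 7/10*4/5) = [49/100, 14/25)
  'd': [0/1 + 7/10*4/5, 0/1 + 7/10*1/1) = [14/25, 7/10)
  emit 'a', narrow to [0/1, 49/100)
Step 3: interval [0/1, 49/100), width = 49/100 - 0/1 = 49/100
  'a': [0/1 + 49/100*0/1, 0/1 + 49/100*7/10) = [0/1, 343/1000)
  'c': [0/1 + 49/100*7/10, 0/1 + 49/100*4/5) = [343/1000, 49/125)
  'd': [0/1 + 49/100*4/5, 0/1 + 49/100*1/1) = [49/125, 49/100) <- contains code 931/2000
  emit 'd', narrow to [49/125, 49/100)
Step 4: interval [49/125, 49/100), width = 49/100 - 49/125 = 49/500
  'a': [49/125 + 49/500*0/1, 49/125 + 49/500*7/10) = [49/125, 2303/5000)
  'c': [49/125 + 49/500*7/10, 49/125 + 49/500*4/5) = [2303/5000, 294/625) <- contains code 931/2000
  'd': [49/125 + 49/500*4/5, 49/125 + 49/500*1/1) = [294/625, 49/100)
  emit 'c', narrow to [2303/5000, 294/625)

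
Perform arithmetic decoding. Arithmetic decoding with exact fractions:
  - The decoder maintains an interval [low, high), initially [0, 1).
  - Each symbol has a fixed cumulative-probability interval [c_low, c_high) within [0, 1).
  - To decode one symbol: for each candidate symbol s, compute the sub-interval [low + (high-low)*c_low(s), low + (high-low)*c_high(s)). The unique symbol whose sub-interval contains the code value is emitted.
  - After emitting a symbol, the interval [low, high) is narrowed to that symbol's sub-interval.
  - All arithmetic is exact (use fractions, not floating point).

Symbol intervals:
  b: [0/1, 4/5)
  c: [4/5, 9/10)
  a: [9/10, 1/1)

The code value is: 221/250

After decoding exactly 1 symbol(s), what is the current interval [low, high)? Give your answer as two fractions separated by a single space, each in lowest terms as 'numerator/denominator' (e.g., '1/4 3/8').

Step 1: interval [0/1, 1/1), width = 1/1 - 0/1 = 1/1
  'b': [0/1 + 1/1*0/1, 0/1 + 1/1*4/5) = [0/1, 4/5)
  'c': [0/1 + 1/1*4/5, 0/1 + 1/1*9/10) = [4/5, 9/10) <- contains code 221/250
  'a': [0/1 + 1/1*9/10, 0/1 + 1/1*1/1) = [9/10, 1/1)
  emit 'c', narrow to [4/5, 9/10)

Answer: 4/5 9/10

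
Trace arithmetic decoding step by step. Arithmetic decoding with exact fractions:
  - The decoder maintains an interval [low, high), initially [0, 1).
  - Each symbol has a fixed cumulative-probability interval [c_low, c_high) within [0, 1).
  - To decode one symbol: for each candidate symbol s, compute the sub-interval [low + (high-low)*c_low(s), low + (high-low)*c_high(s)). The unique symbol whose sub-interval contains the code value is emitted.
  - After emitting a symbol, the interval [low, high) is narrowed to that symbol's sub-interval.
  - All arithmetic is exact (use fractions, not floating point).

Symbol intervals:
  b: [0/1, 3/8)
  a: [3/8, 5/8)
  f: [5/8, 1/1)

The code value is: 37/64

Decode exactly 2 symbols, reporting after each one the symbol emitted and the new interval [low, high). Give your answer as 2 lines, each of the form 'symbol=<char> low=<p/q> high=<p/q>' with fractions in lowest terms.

Step 1: interval [0/1, 1/1), width = 1/1 - 0/1 = 1/1
  'b': [0/1 + 1/1*0/1, 0/1 + 1/1*3/8) = [0/1, 3/8)
  'a': [0/1 + 1/1*3/8, 0/1 + 1/1*5/8) = [3/8, 5/8) <- contains code 37/64
  'f': [0/1 + 1/1*5/8, 0/1 + 1/1*1/1) = [5/8, 1/1)
  emit 'a', narrow to [3/8, 5/8)
Step 2: interval [3/8, 5/8), width = 5/8 - 3/8 = 1/4
  'b': [3/8 + 1/4*0/1, 3/8 + 1/4*3/8) = [3/8, 15/32)
  'a': [3/8 + 1/4*3/8, 3/8 + 1/4*5/8) = [15/32, 17/32)
  'f': [3/8 + 1/4*5/8, 3/8 + 1/4*1/1) = [17/32, 5/8) <- contains code 37/64
  emit 'f', narrow to [17/32, 5/8)

Answer: symbol=a low=3/8 high=5/8
symbol=f low=17/32 high=5/8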